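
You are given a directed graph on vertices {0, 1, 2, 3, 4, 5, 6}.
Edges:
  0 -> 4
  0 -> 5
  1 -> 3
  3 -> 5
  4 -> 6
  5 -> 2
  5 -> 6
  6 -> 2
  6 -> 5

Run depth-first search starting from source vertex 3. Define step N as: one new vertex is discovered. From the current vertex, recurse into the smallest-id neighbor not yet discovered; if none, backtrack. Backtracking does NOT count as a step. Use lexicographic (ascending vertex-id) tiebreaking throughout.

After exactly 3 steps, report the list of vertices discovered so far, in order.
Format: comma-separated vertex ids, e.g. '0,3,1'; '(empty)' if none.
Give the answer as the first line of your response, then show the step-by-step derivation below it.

3,5,2

step 1: discover 3; path=3; order=3
step 2: discover 5; path=3>5; order=3,5
step 3: discover 2; path=3>5>2; order=3,5,2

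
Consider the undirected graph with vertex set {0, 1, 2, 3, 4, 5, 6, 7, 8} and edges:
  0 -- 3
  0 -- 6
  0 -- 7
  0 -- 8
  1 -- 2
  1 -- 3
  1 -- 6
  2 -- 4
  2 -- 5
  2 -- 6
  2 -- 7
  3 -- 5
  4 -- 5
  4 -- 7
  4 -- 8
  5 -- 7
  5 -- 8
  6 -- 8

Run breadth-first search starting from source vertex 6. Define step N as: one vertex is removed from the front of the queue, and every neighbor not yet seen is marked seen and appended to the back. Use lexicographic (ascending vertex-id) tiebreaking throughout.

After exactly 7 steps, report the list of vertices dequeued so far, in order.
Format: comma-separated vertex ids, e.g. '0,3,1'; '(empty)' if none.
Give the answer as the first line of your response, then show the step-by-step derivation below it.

6,0,1,2,8,3,7

step 1: dequeue 6; queue=[0,1,2,8]; order=6
step 2: dequeue 0; queue=[1,2,8,3,7]; order=6,0
step 3: dequeue 1; queue=[2,8,3,7]; order=6,0,1
step 4: dequeue 2; queue=[8,3,7,4,5]; order=6,0,1,2
step 5: dequeue 8; queue=[3,7,4,5]; order=6,0,1,2,8
step 6: dequeue 3; queue=[7,4,5]; order=6,0,1,2,8,3
step 7: dequeue 7; queue=[4,5]; order=6,0,1,2,8,3,7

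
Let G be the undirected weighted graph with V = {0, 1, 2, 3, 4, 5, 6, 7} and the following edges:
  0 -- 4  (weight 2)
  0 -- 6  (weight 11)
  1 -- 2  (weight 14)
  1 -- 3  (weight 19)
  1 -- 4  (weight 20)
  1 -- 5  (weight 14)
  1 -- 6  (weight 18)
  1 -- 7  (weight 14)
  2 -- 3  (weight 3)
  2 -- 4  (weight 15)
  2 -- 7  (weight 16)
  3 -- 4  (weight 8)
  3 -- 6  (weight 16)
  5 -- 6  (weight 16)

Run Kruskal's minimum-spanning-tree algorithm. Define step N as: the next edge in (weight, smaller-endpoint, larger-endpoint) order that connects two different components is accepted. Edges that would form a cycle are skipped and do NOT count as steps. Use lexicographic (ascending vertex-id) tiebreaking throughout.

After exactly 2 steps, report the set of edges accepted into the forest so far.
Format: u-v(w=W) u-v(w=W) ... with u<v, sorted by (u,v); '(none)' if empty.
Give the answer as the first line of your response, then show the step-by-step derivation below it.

0-4(w=2) 2-3(w=3)

step 1: add edge 0-4 (w=2); MST = {0-4(w=2)}
step 2: add edge 2-3 (w=3); MST = {0-4(w=2) 2-3(w=3)}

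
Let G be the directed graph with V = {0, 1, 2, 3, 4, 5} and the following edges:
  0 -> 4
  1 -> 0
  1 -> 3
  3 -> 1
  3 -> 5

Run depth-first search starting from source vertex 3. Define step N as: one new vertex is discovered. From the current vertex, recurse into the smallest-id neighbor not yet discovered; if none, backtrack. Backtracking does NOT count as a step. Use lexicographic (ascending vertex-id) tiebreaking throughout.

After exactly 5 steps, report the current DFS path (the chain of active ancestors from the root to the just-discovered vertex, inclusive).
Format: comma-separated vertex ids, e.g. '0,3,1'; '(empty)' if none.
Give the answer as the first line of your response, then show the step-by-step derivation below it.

3,5

step 1: discover 3; path=3; order=3
step 2: discover 1; path=3>1; order=3,1
step 3: discover 0; path=3>1>0; order=3,1,0
step 4: discover 4; path=3>1>0>4; order=3,1,0,4
step 5: discover 5; path=3>5; order=3,1,0,4,5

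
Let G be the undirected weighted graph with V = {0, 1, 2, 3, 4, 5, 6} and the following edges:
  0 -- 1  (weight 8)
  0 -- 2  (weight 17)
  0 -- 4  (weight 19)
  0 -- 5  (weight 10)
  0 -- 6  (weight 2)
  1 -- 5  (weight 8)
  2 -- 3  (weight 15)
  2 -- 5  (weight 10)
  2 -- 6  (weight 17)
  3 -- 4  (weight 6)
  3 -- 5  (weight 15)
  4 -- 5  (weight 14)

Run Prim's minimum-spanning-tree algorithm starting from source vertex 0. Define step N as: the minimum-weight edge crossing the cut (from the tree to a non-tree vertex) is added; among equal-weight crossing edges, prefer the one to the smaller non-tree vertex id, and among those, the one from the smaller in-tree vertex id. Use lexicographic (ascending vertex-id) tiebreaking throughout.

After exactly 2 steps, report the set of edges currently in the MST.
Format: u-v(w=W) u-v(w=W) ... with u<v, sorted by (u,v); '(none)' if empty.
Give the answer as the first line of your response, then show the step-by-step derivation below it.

0-1(w=8) 0-6(w=2)

step 1: add edge 0-6 (w=2); MST = {0-6(w=2)}
step 2: add edge 0-1 (w=8); MST = {0-1(w=8) 0-6(w=2)}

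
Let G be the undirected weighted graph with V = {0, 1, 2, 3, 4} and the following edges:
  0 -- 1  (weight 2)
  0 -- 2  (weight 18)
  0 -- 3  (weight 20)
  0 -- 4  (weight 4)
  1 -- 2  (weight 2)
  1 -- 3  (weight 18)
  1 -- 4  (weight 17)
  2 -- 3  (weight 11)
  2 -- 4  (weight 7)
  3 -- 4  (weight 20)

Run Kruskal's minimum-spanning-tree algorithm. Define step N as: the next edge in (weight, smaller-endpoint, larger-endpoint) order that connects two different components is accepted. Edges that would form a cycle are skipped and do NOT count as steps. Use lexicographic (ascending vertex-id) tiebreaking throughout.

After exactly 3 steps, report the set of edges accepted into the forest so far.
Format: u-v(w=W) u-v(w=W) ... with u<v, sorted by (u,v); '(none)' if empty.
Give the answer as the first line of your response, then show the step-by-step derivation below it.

0-1(w=2) 0-4(w=4) 1-2(w=2)

step 1: add edge 0-1 (w=2); MST = {0-1(w=2)}
step 2: add edge 1-2 (w=2); MST = {0-1(w=2) 1-2(w=2)}
step 3: add edge 0-4 (w=4); MST = {0-1(w=2) 0-4(w=4) 1-2(w=2)}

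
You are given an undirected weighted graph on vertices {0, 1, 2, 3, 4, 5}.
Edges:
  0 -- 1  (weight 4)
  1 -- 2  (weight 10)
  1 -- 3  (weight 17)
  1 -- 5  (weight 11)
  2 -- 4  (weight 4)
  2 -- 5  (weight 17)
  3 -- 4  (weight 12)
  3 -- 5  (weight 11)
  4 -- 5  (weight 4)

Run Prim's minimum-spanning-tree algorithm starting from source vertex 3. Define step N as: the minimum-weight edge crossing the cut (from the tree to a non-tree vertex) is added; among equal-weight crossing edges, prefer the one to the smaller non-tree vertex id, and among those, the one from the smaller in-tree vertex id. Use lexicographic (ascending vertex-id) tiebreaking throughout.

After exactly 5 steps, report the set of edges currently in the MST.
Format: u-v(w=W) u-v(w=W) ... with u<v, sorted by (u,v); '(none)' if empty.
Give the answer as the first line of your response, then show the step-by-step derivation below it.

0-1(w=4) 1-2(w=10) 2-4(w=4) 3-5(w=11) 4-5(w=4)

step 1: add edge 3-5 (w=11); MST = {3-5(w=11)}
step 2: add edge 4-5 (w=4); MST = {3-5(w=11) 4-5(w=4)}
step 3: add edge 2-4 (w=4); MST = {2-4(w=4) 3-5(w=11) 4-5(w=4)}
step 4: add edge 1-2 (w=10); MST = {1-2(w=10) 2-4(w=4) 3-5(w=11) 4-5(w=4)}
step 5: add edge 0-1 (w=4); MST = {0-1(w=4) 1-2(w=10) 2-4(w=4) 3-5(w=11) 4-5(w=4)}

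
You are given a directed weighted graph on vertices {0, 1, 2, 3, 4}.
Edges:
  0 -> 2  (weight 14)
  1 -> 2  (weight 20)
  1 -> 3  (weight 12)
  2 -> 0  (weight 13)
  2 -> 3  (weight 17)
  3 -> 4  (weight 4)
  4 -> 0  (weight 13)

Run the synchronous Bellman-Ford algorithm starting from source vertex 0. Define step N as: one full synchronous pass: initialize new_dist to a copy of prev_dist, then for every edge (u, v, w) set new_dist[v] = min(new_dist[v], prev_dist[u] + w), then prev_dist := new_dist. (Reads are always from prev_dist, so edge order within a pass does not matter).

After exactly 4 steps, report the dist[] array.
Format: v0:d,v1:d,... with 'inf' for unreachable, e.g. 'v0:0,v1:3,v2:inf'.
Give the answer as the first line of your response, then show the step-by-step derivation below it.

v0:0,v1:inf,v2:14,v3:31,v4:35

step 1: dist = v0:0,v1:inf,v2:14,v3:inf,v4:inf
step 2: dist = v0:0,v1:inf,v2:14,v3:31,v4:inf
step 3: dist = v0:0,v1:inf,v2:14,v3:31,v4:35
step 4: dist = v0:0,v1:inf,v2:14,v3:31,v4:35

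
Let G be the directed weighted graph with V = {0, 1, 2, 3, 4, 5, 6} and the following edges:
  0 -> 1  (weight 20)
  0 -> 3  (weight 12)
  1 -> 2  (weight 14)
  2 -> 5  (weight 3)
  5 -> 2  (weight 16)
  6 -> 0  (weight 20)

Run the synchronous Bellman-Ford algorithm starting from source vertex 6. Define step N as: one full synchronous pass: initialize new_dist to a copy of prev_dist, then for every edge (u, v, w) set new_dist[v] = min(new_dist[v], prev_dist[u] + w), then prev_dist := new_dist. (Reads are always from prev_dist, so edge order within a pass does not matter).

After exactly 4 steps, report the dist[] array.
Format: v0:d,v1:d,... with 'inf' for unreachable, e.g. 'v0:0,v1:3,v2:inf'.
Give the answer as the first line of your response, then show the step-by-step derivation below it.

v0:20,v1:40,v2:54,v3:32,v4:inf,v5:57,v6:0

step 1: dist = v0:20,v1:inf,v2:inf,v3:inf,v4:inf,v5:inf,v6:0
step 2: dist = v0:20,v1:40,v2:inf,v3:32,v4:inf,v5:inf,v6:0
step 3: dist = v0:20,v1:40,v2:54,v3:32,v4:inf,v5:inf,v6:0
step 4: dist = v0:20,v1:40,v2:54,v3:32,v4:inf,v5:57,v6:0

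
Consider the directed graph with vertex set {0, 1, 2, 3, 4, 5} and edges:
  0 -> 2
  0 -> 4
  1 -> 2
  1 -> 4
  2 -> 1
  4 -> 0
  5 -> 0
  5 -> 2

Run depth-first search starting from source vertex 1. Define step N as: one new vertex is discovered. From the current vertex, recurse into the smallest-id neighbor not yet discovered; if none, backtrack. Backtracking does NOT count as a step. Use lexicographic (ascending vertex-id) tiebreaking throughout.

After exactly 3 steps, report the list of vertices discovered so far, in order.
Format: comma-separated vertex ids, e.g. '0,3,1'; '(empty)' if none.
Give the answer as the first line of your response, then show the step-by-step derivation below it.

1,2,4

step 1: discover 1; path=1; order=1
step 2: discover 2; path=1>2; order=1,2
step 3: discover 4; path=1>4; order=1,2,4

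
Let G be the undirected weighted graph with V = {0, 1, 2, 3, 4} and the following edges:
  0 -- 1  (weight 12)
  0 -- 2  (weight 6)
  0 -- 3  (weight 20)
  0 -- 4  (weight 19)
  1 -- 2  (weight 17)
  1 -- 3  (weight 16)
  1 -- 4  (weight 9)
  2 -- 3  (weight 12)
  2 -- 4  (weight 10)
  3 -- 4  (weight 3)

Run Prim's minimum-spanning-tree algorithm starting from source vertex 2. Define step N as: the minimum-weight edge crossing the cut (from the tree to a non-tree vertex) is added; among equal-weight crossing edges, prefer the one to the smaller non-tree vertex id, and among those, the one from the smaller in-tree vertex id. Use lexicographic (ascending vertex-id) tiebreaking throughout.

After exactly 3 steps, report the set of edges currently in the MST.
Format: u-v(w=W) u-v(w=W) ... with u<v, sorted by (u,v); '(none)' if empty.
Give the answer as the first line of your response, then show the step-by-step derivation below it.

0-2(w=6) 2-4(w=10) 3-4(w=3)

step 1: add edge 0-2 (w=6); MST = {0-2(w=6)}
step 2: add edge 2-4 (w=10); MST = {0-2(w=6) 2-4(w=10)}
step 3: add edge 3-4 (w=3); MST = {0-2(w=6) 2-4(w=10) 3-4(w=3)}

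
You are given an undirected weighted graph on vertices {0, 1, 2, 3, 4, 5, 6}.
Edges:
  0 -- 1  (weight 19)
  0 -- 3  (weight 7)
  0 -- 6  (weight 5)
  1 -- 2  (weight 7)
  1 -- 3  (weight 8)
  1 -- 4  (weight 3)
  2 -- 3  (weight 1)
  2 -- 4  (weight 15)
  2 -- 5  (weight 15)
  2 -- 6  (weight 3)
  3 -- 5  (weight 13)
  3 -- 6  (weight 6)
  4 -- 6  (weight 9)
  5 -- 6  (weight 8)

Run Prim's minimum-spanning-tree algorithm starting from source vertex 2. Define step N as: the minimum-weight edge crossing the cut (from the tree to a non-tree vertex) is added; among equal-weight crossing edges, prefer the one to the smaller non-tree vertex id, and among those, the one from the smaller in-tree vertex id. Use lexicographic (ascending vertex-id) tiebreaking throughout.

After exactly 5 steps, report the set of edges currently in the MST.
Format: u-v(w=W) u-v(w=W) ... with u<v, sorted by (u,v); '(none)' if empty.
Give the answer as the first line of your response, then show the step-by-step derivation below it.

0-6(w=5) 1-2(w=7) 1-4(w=3) 2-3(w=1) 2-6(w=3)

step 1: add edge 2-3 (w=1); MST = {2-3(w=1)}
step 2: add edge 2-6 (w=3); MST = {2-3(w=1) 2-6(w=3)}
step 3: add edge 0-6 (w=5); MST = {0-6(w=5) 2-3(w=1) 2-6(w=3)}
step 4: add edge 1-2 (w=7); MST = {0-6(w=5) 1-2(w=7) 2-3(w=1) 2-6(w=3)}
step 5: add edge 1-4 (w=3); MST = {0-6(w=5) 1-2(w=7) 1-4(w=3) 2-3(w=1) 2-6(w=3)}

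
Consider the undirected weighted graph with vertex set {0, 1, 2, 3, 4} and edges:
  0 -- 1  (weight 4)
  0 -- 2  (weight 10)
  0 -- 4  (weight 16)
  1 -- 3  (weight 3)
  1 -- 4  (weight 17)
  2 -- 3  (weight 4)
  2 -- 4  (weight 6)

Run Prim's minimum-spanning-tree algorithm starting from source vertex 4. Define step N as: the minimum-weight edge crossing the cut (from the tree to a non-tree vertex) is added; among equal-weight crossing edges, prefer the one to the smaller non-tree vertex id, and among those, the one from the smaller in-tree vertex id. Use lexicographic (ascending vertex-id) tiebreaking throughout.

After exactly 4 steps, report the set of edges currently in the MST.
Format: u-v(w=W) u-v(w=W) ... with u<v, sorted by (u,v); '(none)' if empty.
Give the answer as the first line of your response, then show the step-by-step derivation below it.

0-1(w=4) 1-3(w=3) 2-3(w=4) 2-4(w=6)

step 1: add edge 2-4 (w=6); MST = {2-4(w=6)}
step 2: add edge 2-3 (w=4); MST = {2-3(w=4) 2-4(w=6)}
step 3: add edge 1-3 (w=3); MST = {1-3(w=3) 2-3(w=4) 2-4(w=6)}
step 4: add edge 0-1 (w=4); MST = {0-1(w=4) 1-3(w=3) 2-3(w=4) 2-4(w=6)}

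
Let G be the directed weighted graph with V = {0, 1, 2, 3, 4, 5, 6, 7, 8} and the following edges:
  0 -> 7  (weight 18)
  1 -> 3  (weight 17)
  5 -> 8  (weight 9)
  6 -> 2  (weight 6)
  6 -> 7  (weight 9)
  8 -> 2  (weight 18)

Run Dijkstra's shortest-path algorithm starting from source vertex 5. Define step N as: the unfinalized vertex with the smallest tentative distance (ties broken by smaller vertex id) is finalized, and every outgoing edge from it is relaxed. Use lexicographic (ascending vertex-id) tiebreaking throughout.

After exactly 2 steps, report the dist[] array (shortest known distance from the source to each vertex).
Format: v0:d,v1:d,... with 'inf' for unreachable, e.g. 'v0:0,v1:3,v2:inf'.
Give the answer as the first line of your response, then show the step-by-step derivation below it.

v0:inf,v1:inf,v2:27,v3:inf,v4:inf,v5:0,v6:inf,v7:inf,v8:9

step 1: dist = v0:inf,v1:inf,v2:inf,v3:inf,v4:inf,v5:0,v6:inf,v7:inf,v8:9
step 2: dist = v0:inf,v1:inf,v2:27,v3:inf,v4:inf,v5:0,v6:inf,v7:inf,v8:9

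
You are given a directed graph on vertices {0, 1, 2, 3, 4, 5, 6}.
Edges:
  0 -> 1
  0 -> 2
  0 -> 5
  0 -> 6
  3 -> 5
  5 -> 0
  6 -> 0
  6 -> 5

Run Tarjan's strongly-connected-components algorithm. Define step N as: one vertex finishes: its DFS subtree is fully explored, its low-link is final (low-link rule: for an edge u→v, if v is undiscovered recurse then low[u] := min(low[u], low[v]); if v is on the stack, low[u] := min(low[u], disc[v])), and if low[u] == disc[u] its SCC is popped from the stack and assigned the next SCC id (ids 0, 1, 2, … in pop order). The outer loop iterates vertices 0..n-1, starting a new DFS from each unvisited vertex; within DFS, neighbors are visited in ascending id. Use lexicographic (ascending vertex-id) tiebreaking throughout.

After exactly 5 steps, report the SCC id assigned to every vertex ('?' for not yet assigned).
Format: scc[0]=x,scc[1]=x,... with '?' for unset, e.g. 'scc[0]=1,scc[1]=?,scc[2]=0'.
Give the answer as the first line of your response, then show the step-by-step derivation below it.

scc[0]=2,scc[1]=0,scc[2]=1,scc[3]=?,scc[4]=?,scc[5]=2,scc[6]=2

step 1: low=(low[0]=0,low[1]=1,low[2]=?,low[3]=?,low[4]=?,low[5]=?,low[6]=?); scc=(scc[0]=?,scc[1]=0,scc[2]=?,scc[3]=?,scc[4]=?,scc[5]=?,scc[6]=?)
step 2: low=(low[0]=0,low[1]=1,low[2]=2,low[3]=?,low[4]=?,low[5]=?,low[6]=?); scc=(scc[0]=?,scc[1]=0,scc[2]=1,scc[3]=?,scc[4]=?,scc[5]=?,scc[6]=?)
step 3: low=(low[0]=0,low[1]=1,low[2]=2,low[3]=?,low[4]=?,low[5]=0,low[6]=?); scc=(scc[0]=?,scc[1]=0,scc[2]=1,scc[3]=?,scc[4]=?,scc[5]=?,scc[6]=?)
step 4: low=(low[0]=0,low[1]=1,low[2]=2,low[3]=?,low[4]=?,low[5]=0,low[6]=0); scc=(scc[0]=?,scc[1]=0,scc[2]=1,scc[3]=?,scc[4]=?,scc[5]=?,scc[6]=?)
step 5: low=(low[0]=0,low[1]=1,low[2]=2,low[3]=?,low[4]=?,low[5]=0,low[6]=0); scc=(scc[0]=2,scc[1]=0,scc[2]=1,scc[3]=?,scc[4]=?,scc[5]=2,scc[6]=2)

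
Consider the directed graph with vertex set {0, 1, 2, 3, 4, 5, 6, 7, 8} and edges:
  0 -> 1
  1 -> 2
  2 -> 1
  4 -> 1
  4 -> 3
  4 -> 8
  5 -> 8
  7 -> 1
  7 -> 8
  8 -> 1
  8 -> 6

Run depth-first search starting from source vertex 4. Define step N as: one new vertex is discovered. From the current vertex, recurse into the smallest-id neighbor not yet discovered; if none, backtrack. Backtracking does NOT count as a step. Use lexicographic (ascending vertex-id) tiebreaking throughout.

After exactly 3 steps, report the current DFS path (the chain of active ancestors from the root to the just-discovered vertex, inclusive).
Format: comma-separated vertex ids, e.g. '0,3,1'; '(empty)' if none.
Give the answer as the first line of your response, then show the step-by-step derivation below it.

4,1,2

step 1: discover 4; path=4; order=4
step 2: discover 1; path=4>1; order=4,1
step 3: discover 2; path=4>1>2; order=4,1,2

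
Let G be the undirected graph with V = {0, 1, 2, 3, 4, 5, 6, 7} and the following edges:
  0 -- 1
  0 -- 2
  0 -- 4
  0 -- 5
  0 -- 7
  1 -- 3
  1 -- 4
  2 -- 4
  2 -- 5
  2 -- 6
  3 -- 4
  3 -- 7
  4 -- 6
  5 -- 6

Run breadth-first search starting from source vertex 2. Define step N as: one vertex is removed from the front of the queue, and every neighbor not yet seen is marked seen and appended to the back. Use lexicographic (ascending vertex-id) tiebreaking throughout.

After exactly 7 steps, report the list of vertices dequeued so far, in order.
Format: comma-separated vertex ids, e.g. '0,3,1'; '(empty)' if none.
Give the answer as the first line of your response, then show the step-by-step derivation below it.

2,0,4,5,6,1,7

step 1: dequeue 2; queue=[0,4,5,6]; order=2
step 2: dequeue 0; queue=[4,5,6,1,7]; order=2,0
step 3: dequeue 4; queue=[5,6,1,7,3]; order=2,0,4
step 4: dequeue 5; queue=[6,1,7,3]; order=2,0,4,5
step 5: dequeue 6; queue=[1,7,3]; order=2,0,4,5,6
step 6: dequeue 1; queue=[7,3]; order=2,0,4,5,6,1
step 7: dequeue 7; queue=[3]; order=2,0,4,5,6,1,7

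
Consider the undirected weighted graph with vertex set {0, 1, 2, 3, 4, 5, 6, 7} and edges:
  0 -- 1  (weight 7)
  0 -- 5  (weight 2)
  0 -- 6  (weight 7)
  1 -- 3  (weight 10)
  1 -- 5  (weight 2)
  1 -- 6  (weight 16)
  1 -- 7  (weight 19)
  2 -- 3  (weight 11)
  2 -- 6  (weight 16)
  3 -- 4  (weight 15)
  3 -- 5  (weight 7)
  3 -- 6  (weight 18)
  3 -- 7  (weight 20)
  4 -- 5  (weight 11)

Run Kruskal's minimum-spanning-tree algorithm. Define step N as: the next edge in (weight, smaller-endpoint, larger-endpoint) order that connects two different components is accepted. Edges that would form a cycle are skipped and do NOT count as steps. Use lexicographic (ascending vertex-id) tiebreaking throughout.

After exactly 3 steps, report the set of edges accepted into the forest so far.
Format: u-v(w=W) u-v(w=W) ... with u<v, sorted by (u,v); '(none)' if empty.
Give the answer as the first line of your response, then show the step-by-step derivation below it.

0-5(w=2) 0-6(w=7) 1-5(w=2)

step 1: add edge 0-5 (w=2); MST = {0-5(w=2)}
step 2: add edge 1-5 (w=2); MST = {0-5(w=2) 1-5(w=2)}
step 3: add edge 0-6 (w=7); MST = {0-5(w=2) 0-6(w=7) 1-5(w=2)}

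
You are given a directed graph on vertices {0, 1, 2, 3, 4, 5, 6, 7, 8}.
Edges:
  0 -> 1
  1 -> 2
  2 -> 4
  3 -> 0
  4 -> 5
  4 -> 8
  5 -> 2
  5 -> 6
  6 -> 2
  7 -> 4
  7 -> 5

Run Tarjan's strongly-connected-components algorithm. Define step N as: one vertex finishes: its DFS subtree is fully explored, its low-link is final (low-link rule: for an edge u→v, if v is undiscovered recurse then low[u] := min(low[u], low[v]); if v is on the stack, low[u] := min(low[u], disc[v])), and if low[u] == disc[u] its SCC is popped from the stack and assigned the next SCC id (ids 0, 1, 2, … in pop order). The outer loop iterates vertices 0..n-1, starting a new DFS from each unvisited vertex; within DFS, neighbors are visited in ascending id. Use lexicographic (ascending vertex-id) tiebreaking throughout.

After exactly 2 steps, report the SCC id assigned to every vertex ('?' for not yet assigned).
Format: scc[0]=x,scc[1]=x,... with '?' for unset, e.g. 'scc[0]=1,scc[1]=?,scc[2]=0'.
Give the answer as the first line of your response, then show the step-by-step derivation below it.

scc[0]=?,scc[1]=?,scc[2]=?,scc[3]=?,scc[4]=?,scc[5]=?,scc[6]=?,scc[7]=?,scc[8]=?

step 1: low=(low[0]=0,low[1]=1,low[2]=2,low[3]=?,low[4]=3,low[5]=2,low[6]=2,low[7]=?,low[8]=?); scc=(scc[0]=?,scc[1]=?,scc[2]=?,scc[3]=?,scc[4]=?,scc[5]=?,scc[6]=?,scc[7]=?,scc[8]=?)
step 2: low=(low[0]=0,low[1]=1,low[2]=2,low[3]=?,low[4]=3,low[5]=2,low[6]=2,low[7]=?,low[8]=?); scc=(scc[0]=?,scc[1]=?,scc[2]=?,scc[3]=?,scc[4]=?,scc[5]=?,scc[6]=?,scc[7]=?,scc[8]=?)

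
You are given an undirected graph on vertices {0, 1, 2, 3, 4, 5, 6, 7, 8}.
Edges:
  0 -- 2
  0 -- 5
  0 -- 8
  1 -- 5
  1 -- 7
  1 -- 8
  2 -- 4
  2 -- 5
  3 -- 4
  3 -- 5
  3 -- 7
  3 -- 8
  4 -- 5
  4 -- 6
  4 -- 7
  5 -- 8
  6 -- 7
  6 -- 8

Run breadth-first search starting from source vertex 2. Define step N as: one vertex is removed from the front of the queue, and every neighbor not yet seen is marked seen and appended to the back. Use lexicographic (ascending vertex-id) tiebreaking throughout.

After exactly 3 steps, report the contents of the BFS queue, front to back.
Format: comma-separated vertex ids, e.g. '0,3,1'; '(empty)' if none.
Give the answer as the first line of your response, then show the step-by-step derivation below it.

5,8,3,6,7

step 1: dequeue 2; queue=[0,4,5]; order=2
step 2: dequeue 0; queue=[4,5,8]; order=2,0
step 3: dequeue 4; queue=[5,8,3,6,7]; order=2,0,4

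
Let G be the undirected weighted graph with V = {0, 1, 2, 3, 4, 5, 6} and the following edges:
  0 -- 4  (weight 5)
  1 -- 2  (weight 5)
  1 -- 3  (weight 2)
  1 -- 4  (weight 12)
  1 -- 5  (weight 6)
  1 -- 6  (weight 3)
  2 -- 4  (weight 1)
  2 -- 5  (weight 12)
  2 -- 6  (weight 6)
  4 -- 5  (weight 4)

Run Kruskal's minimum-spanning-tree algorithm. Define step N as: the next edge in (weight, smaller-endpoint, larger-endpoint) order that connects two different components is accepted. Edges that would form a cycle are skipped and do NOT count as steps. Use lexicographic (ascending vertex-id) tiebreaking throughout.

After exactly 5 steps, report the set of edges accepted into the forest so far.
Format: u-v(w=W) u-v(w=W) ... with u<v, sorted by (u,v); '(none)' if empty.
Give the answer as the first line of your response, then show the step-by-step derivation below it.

0-4(w=5) 1-3(w=2) 1-6(w=3) 2-4(w=1) 4-5(w=4)

step 1: add edge 2-4 (w=1); MST = {2-4(w=1)}
step 2: add edge 1-3 (w=2); MST = {1-3(w=2) 2-4(w=1)}
step 3: add edge 1-6 (w=3); MST = {1-3(w=2) 1-6(w=3) 2-4(w=1)}
step 4: add edge 4-5 (w=4); MST = {1-3(w=2) 1-6(w=3) 2-4(w=1) 4-5(w=4)}
step 5: add edge 0-4 (w=5); MST = {0-4(w=5) 1-3(w=2) 1-6(w=3) 2-4(w=1) 4-5(w=4)}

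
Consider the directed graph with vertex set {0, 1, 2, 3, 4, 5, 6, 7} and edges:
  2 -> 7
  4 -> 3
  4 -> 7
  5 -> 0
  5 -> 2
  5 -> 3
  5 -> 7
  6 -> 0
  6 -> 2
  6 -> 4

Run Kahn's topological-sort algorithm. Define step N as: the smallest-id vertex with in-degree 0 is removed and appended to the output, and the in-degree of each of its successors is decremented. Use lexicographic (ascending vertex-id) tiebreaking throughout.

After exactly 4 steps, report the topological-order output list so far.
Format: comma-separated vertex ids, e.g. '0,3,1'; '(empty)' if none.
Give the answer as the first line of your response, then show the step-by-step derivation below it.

1,5,6,0

step 1: output 1; order=[1]; indeg=(2,0,2,2,1,0,0,3)
step 2: output 5; order=[1,5]; indeg=(1,0,1,1,1,0,0,2)
step 3: output 6; order=[1,5,6]; indeg=(0,0,0,1,0,0,0,2)
step 4: output 0; order=[1,5,6,0]; indeg=(0,0,0,1,0,0,0,2)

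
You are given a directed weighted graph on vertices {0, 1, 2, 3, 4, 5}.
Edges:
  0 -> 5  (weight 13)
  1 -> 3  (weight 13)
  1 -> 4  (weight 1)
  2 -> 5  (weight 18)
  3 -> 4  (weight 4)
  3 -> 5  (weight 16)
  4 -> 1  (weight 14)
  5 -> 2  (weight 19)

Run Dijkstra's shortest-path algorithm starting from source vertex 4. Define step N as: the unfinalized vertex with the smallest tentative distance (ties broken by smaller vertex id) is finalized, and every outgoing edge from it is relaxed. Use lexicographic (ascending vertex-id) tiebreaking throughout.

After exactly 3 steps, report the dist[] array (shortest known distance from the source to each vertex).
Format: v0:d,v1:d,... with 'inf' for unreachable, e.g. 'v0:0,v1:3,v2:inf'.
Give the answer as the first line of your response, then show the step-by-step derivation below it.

v0:inf,v1:14,v2:inf,v3:27,v4:0,v5:43

step 1: dist = v0:inf,v1:14,v2:inf,v3:inf,v4:0,v5:inf
step 2: dist = v0:inf,v1:14,v2:inf,v3:27,v4:0,v5:inf
step 3: dist = v0:inf,v1:14,v2:inf,v3:27,v4:0,v5:43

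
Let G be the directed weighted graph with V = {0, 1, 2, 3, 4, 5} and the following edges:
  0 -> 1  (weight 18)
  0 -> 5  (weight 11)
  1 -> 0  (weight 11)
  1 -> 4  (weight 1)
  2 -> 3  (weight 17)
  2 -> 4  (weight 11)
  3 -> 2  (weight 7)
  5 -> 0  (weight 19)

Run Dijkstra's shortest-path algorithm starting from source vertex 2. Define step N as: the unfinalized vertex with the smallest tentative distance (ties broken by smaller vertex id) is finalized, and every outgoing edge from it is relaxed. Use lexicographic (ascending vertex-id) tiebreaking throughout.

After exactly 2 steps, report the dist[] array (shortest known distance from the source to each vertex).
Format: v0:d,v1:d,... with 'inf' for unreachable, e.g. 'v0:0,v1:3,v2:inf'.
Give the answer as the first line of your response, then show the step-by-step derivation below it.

v0:inf,v1:inf,v2:0,v3:17,v4:11,v5:inf

step 1: dist = v0:inf,v1:inf,v2:0,v3:17,v4:11,v5:inf
step 2: dist = v0:inf,v1:inf,v2:0,v3:17,v4:11,v5:inf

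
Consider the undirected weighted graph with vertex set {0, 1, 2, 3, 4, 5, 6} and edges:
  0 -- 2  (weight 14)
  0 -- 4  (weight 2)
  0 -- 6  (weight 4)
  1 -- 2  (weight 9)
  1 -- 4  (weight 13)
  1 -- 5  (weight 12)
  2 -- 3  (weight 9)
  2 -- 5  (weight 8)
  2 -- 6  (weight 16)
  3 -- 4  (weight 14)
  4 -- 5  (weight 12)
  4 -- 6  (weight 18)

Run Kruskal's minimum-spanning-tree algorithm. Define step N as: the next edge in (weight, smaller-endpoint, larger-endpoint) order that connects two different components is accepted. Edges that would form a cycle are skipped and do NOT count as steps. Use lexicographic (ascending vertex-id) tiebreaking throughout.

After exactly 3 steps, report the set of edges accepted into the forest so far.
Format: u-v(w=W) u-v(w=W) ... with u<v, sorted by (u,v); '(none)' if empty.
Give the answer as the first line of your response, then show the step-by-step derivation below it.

0-4(w=2) 0-6(w=4) 2-5(w=8)

step 1: add edge 0-4 (w=2); MST = {0-4(w=2)}
step 2: add edge 0-6 (w=4); MST = {0-4(w=2) 0-6(w=4)}
step 3: add edge 2-5 (w=8); MST = {0-4(w=2) 0-6(w=4) 2-5(w=8)}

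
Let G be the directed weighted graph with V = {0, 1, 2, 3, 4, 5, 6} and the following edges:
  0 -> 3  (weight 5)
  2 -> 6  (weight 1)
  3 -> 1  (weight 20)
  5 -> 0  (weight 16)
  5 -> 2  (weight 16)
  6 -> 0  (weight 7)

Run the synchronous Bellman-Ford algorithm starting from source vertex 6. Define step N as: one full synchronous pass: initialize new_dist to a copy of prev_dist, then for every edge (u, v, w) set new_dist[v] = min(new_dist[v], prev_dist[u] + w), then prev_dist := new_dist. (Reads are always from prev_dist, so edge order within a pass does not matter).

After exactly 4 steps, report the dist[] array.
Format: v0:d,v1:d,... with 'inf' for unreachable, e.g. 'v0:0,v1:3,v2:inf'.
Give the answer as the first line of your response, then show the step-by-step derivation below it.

v0:7,v1:32,v2:inf,v3:12,v4:inf,v5:inf,v6:0

step 1: dist = v0:7,v1:inf,v2:inf,v3:inf,v4:inf,v5:inf,v6:0
step 2: dist = v0:7,v1:inf,v2:inf,v3:12,v4:inf,v5:inf,v6:0
step 3: dist = v0:7,v1:32,v2:inf,v3:12,v4:inf,v5:inf,v6:0
step 4: dist = v0:7,v1:32,v2:inf,v3:12,v4:inf,v5:inf,v6:0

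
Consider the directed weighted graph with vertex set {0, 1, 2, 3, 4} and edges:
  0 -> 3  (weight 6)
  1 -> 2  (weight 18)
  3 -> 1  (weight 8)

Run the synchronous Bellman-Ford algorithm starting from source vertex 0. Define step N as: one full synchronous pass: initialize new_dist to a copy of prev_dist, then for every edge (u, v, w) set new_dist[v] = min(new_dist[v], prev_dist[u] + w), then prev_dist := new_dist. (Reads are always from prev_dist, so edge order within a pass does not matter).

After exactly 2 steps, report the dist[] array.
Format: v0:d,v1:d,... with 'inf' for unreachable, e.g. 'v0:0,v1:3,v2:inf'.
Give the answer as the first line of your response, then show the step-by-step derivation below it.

v0:0,v1:14,v2:inf,v3:6,v4:inf

step 1: dist = v0:0,v1:inf,v2:inf,v3:6,v4:inf
step 2: dist = v0:0,v1:14,v2:inf,v3:6,v4:inf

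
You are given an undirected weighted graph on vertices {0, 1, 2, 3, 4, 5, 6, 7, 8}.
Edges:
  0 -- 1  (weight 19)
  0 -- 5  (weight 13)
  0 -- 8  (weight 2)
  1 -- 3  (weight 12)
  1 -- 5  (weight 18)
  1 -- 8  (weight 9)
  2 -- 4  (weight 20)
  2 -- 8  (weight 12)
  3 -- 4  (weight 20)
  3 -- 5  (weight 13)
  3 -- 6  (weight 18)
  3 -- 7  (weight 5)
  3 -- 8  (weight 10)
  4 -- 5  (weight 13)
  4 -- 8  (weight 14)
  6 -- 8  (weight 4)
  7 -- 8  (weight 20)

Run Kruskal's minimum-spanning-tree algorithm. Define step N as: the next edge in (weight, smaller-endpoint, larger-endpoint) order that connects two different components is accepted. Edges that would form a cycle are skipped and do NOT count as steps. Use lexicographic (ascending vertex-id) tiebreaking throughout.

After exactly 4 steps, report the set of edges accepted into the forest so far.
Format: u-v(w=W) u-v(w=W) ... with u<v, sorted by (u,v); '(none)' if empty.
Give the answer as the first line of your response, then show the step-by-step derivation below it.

0-8(w=2) 1-8(w=9) 3-7(w=5) 6-8(w=4)

step 1: add edge 0-8 (w=2); MST = {0-8(w=2)}
step 2: add edge 6-8 (w=4); MST = {0-8(w=2) 6-8(w=4)}
step 3: add edge 3-7 (w=5); MST = {0-8(w=2) 3-7(w=5) 6-8(w=4)}
step 4: add edge 1-8 (w=9); MST = {0-8(w=2) 1-8(w=9) 3-7(w=5) 6-8(w=4)}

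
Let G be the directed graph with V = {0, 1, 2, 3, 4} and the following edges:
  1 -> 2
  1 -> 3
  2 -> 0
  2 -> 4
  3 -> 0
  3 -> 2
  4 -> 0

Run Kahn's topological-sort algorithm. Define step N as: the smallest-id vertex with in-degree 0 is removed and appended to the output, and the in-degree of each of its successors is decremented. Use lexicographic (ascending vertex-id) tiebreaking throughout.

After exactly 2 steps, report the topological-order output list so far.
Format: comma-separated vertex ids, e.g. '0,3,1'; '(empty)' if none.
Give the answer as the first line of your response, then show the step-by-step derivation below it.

1,3

step 1: output 1; order=[1]; indeg=(3,0,1,0,1)
step 2: output 3; order=[1,3]; indeg=(2,0,0,0,1)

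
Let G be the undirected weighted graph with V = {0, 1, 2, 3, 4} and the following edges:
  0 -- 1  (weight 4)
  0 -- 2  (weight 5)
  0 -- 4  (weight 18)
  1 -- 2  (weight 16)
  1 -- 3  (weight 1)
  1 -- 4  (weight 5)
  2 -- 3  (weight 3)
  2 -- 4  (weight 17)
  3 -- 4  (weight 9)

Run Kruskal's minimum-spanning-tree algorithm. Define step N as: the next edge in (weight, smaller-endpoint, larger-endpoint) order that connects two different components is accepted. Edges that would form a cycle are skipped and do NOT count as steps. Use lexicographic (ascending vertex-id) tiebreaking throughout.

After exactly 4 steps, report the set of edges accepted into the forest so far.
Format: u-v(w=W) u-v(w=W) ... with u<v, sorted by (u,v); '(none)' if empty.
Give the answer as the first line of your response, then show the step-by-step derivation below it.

0-1(w=4) 1-3(w=1) 1-4(w=5) 2-3(w=3)

step 1: add edge 1-3 (w=1); MST = {1-3(w=1)}
step 2: add edge 2-3 (w=3); MST = {1-3(w=1) 2-3(w=3)}
step 3: add edge 0-1 (w=4); MST = {0-1(w=4) 1-3(w=1) 2-3(w=3)}
step 4: add edge 1-4 (w=5); MST = {0-1(w=4) 1-3(w=1) 1-4(w=5) 2-3(w=3)}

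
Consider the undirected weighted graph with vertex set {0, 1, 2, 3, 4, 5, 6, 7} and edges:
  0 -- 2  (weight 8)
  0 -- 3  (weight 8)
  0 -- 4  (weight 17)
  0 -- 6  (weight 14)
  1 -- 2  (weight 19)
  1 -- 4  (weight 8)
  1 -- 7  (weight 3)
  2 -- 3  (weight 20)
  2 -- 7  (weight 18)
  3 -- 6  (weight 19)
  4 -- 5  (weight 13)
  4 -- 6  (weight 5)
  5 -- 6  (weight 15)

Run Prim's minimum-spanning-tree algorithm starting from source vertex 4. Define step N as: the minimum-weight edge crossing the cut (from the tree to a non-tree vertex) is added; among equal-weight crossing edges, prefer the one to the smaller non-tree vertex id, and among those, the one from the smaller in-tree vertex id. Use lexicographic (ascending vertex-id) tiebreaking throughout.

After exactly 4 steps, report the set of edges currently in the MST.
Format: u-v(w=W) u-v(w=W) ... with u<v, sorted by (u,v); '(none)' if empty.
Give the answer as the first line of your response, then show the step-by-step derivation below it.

1-4(w=8) 1-7(w=3) 4-5(w=13) 4-6(w=5)

step 1: add edge 4-6 (w=5); MST = {4-6(w=5)}
step 2: add edge 1-4 (w=8); MST = {1-4(w=8) 4-6(w=5)}
step 3: add edge 1-7 (w=3); MST = {1-4(w=8) 1-7(w=3) 4-6(w=5)}
step 4: add edge 4-5 (w=13); MST = {1-4(w=8) 1-7(w=3) 4-5(w=13) 4-6(w=5)}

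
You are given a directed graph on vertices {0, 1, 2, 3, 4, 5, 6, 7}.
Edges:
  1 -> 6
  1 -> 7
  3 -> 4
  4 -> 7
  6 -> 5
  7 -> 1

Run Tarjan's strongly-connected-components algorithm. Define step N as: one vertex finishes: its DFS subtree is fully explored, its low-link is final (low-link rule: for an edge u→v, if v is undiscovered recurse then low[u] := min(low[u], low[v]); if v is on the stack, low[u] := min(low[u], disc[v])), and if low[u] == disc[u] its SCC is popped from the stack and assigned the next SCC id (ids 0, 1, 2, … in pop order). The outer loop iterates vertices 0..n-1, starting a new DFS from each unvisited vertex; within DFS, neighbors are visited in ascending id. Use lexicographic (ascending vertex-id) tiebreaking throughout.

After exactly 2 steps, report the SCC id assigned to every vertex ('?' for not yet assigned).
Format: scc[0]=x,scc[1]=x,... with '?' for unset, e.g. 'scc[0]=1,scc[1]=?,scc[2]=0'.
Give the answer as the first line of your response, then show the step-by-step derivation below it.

scc[0]=0,scc[1]=?,scc[2]=?,scc[3]=?,scc[4]=?,scc[5]=1,scc[6]=?,scc[7]=?

step 1: low=(low[0]=0,low[1]=?,low[2]=?,low[3]=?,low[4]=?,low[5]=?,low[6]=?,low[7]=?); scc=(scc[0]=0,scc[1]=?,scc[2]=?,scc[3]=?,scc[4]=?,scc[5]=?,scc[6]=?,scc[7]=?)
step 2: low=(low[0]=0,low[1]=1,low[2]=?,low[3]=?,low[4]=?,low[5]=3,low[6]=2,low[7]=?); scc=(scc[0]=0,scc[1]=?,scc[2]=?,scc[3]=?,scc[4]=?,scc[5]=1,scc[6]=?,scc[7]=?)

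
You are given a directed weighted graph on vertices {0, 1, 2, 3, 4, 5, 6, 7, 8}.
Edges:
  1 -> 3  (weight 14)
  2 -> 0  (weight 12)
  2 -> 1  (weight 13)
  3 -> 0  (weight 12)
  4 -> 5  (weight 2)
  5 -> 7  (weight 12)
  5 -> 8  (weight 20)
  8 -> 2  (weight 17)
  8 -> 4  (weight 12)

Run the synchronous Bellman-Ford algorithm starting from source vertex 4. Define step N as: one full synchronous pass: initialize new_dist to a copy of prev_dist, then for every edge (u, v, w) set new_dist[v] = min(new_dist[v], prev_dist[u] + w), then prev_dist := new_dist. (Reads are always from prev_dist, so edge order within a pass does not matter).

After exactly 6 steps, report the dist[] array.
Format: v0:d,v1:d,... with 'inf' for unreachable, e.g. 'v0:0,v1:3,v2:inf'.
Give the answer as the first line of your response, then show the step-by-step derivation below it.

v0:51,v1:52,v2:39,v3:66,v4:0,v5:2,v6:inf,v7:14,v8:22

step 1: dist = v0:inf,v1:inf,v2:inf,v3:inf,v4:0,v5:2,v6:inf,v7:inf,v8:inf
step 2: dist = v0:inf,v1:inf,v2:inf,v3:inf,v4:0,v5:2,v6:inf,v7:14,v8:22
step 3: dist = v0:inf,v1:inf,v2:39,v3:inf,v4:0,v5:2,v6:inf,v7:14,v8:22
step 4: dist = v0:51,v1:52,v2:39,v3:inf,v4:0,v5:2,v6:inf,v7:14,v8:22
step 5: dist = v0:51,v1:52,v2:39,v3:66,v4:0,v5:2,v6:inf,v7:14,v8:22
step 6: dist = v0:51,v1:52,v2:39,v3:66,v4:0,v5:2,v6:inf,v7:14,v8:22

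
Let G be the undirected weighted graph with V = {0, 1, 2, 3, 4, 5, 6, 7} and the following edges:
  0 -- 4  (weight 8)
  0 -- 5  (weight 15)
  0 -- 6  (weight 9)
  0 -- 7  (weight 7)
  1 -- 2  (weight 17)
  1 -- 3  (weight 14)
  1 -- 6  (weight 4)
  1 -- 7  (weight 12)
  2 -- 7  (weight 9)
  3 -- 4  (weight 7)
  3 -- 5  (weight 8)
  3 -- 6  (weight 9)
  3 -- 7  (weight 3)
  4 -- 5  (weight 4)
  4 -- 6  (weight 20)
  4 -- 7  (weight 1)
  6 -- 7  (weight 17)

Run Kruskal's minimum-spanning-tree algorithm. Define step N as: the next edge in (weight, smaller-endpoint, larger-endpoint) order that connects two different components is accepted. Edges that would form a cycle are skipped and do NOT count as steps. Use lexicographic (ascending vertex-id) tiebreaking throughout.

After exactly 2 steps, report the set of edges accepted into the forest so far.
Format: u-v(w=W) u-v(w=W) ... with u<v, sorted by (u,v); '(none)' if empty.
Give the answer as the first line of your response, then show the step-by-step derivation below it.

3-7(w=3) 4-7(w=1)

step 1: add edge 4-7 (w=1); MST = {4-7(w=1)}
step 2: add edge 3-7 (w=3); MST = {3-7(w=3) 4-7(w=1)}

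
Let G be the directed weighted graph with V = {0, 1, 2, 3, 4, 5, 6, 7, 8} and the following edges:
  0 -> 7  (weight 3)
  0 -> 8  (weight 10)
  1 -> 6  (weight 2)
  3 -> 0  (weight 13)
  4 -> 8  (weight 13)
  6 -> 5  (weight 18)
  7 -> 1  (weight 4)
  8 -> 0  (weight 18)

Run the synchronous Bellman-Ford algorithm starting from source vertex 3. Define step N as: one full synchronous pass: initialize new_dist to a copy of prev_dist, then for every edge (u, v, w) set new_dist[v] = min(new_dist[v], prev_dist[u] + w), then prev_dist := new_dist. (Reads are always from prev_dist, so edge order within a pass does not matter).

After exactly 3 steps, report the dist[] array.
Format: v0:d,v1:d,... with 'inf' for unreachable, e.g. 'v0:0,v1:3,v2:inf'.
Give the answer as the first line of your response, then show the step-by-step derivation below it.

v0:13,v1:20,v2:inf,v3:0,v4:inf,v5:inf,v6:inf,v7:16,v8:23

step 1: dist = v0:13,v1:inf,v2:inf,v3:0,v4:inf,v5:inf,v6:inf,v7:inf,v8:inf
step 2: dist = v0:13,v1:inf,v2:inf,v3:0,v4:inf,v5:inf,v6:inf,v7:16,v8:23
step 3: dist = v0:13,v1:20,v2:inf,v3:0,v4:inf,v5:inf,v6:inf,v7:16,v8:23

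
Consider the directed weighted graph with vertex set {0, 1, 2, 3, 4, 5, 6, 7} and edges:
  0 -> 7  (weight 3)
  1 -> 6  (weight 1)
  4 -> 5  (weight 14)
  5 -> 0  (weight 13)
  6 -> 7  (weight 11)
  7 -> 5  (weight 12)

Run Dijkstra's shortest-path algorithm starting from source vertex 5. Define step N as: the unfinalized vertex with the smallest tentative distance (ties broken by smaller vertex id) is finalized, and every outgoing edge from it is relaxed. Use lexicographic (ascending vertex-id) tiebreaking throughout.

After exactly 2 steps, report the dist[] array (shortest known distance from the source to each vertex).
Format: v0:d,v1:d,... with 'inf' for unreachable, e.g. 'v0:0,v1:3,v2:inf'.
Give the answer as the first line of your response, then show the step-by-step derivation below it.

v0:13,v1:inf,v2:inf,v3:inf,v4:inf,v5:0,v6:inf,v7:16

step 1: dist = v0:13,v1:inf,v2:inf,v3:inf,v4:inf,v5:0,v6:inf,v7:inf
step 2: dist = v0:13,v1:inf,v2:inf,v3:inf,v4:inf,v5:0,v6:inf,v7:16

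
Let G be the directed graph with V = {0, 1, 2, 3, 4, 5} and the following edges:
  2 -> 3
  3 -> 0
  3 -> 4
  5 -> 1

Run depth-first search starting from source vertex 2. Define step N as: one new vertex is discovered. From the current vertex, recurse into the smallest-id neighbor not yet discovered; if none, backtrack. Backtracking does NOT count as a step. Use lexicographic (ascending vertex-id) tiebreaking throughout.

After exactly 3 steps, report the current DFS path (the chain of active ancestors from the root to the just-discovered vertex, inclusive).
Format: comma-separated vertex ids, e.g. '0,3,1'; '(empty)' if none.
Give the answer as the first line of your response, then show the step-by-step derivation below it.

2,3,0

step 1: discover 2; path=2; order=2
step 2: discover 3; path=2>3; order=2,3
step 3: discover 0; path=2>3>0; order=2,3,0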